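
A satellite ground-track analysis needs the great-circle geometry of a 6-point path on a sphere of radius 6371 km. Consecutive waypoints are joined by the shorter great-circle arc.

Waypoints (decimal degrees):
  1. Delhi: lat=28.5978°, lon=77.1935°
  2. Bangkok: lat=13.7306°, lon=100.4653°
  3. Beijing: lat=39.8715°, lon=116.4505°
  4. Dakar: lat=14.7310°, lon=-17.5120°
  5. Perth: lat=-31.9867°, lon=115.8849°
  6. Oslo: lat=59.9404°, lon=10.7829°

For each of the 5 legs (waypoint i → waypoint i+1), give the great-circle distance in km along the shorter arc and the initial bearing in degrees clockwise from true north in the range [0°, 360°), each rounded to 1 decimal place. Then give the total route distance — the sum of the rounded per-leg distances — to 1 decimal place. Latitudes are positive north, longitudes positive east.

Leg 1: φ1=0.4991258, φ2=0.2396442, Δφ=-0.2594816, Δλ=0.4061695 rad; a=sin²(Δφ/2)+cosφ1·cosφ2·sin²(Δλ/2)=0.0514344235; c=2·atan2(√a, √(1-a))=0.457564322; dist=6371·c=2915.142 ≈ 2915.1 km; running total=2915.1 km
Leg 1 bearing: y=sinΔλ·cosφ2=0.38380263, x=cosφ1·sinφ2-sinφ1·cosφ2·cosΔλ=-0.21874926; θ=atan2(y, x)=119.6811° ≈ 119.7°
Leg 2: φ1=0.2396442, φ2=0.6958890, Δφ=0.4562448, Δλ=0.2789944 rad; a=sin²(Δφ/2)+cosφ1·cosφ2·sin²(Δλ/2)=0.0655575173; c=2·atan2(√a, √(1-a))=0.517851010; dist=6371·c=3299.229 ≈ 3299.2 km; running total=6214.3 km
Leg 2 bearing: y=sinΔλ·cosφ2=0.21135672, x=cosφ1·sinφ2-sinφ1·cosφ2·cosΔλ=0.44762401; θ=atan2(y, x)=25.2755° ≈ 25.3°
Leg 3: φ1=0.6958890, φ2=0.2571045, Δφ=-0.4387845, Δλ=-2.3380867 rad; a=sin²(Δφ/2)+cosφ1·cosφ2·sin²(Δλ/2)=0.6761270114; c=2·atan2(√a, √(1-a))=1.930774732; dist=6371·c=12300.966 ≈ 12301.0 km; running total=18515.3 km
Leg 3 bearing: y=sinΔλ·cosφ2=-0.69613489, x=cosφ1·sinφ2-sinφ1·cosφ2·cosΔλ=0.62555042; θ=atan2(y, x)=-48.0570° <0 so +360° → 311.9430° ≈ 311.9°
Leg 4: φ1=0.2571045, φ2=-0.5582732, Δφ=-0.8153777, Δλ=2.3282151 rad; a=sin²(Δφ/2)+cosφ1·cosφ2·sin²(Δλ/2)=0.8491392949; c=2·atan2(√a, √(1-a))=2.343786206; dist=6371·c=14932.262 ≈ 14932.3 km; running total=33447.6 km
Leg 4 bearing: y=sinΔλ·cosφ2=0.61629116, x=cosφ1·sinφ2-sinφ1·cosφ2·cosΔλ=-0.36413215; θ=atan2(y, x)=120.5765° ≈ 120.6°
Leg 5: φ1=-0.5582732, φ2=1.0461573, Δφ=1.6044306, Δλ=-1.8343760 rad; a=sin²(Δφ/2)+cosφ1·cosφ2·sin²(Δλ/2)=0.7845833941; c=2·atan2(√a, √(1-a))=2.176288460; dist=6371·c=13865.134 ≈ 13865.1 km; running total=47312.7 km
Leg 5 bearing: y=sinΔλ·cosφ2=-0.48360125, x=cosφ1·sinφ2-sinφ1·cosφ2·cosΔλ=0.66496541; θ=atan2(y, x)=-36.0268° <0 so +360° → 323.9732° ≈ 324.0°

Leg 1: dist=2915.1 km, bearing=119.7°
Leg 2: dist=3299.2 km, bearing=25.3°
Leg 3: dist=12301.0 km, bearing=311.9°
Leg 4: dist=14932.3 km, bearing=120.6°
Leg 5: dist=13865.1 km, bearing=324.0°
Total: 47312.7 km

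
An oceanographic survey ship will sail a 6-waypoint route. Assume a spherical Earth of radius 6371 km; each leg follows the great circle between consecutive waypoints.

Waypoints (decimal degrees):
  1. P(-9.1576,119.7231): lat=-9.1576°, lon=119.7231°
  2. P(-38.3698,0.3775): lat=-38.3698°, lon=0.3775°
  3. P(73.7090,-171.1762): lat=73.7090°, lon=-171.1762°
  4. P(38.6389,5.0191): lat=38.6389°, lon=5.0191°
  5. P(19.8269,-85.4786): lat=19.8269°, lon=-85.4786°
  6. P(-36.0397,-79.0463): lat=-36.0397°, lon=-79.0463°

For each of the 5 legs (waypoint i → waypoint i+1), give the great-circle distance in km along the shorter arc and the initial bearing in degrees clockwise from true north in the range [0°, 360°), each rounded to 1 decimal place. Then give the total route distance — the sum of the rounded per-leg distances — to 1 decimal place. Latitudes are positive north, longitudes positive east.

Leg 1: dist=11819.2 km, bearing=225.4°
Leg 2: dist=16059.3 km, bearing=355.9°
Leg 3: dist=7519.2 km, bearing=3.2°
Leg 4: dist=8689.5 km, bearing=286.0°
Leg 5: dist=6248.9 km, bearing=173.7°
Total: 50336.1 km

Leg 1: φ1=-0.1598303, φ2=-0.6696793, Δφ=-0.5098491, Δλ=-2.0829737 rad; a=sin²(Δφ/2)+cosφ1·cosφ2·sin²(Δλ/2)=0.6402712183; c=2·atan2(√a, √(1-a))=1.855155521; dist=6371·c=11819.196 ≈ 11819.2 km; running total=11819.2 km
Leg 1 bearing: y=sinΔλ·cosφ2=-0.68341482, x=cosφ1·sinφ2-sinφ1·cosφ2·cosΔλ=-0.67397338; θ=atan2(y, x)=-134.6015° <0 so +360° → 225.3985° ≈ 225.4°
Leg 2: φ1=-0.6696793, φ2=1.2864647, Δφ=1.9561441, Δλ=-2.9941769 rad; a=sin²(Δφ/2)+cosφ1·cosφ2·sin²(Δλ/2)=0.9066783371; c=2·atan2(√a, √(1-a))=2.520695195; dist=6371·c=16059.349 ≈ 16059.3 km; running total=27878.5 km
Leg 2 bearing: y=sinΔλ·cosφ2=-0.04120285, x=cosφ1·sinφ2-sinφ1·cosφ2·cosΔλ=0.58030444; θ=atan2(y, x)=-4.0613° <0 so +360° → 355.9387° ≈ 355.9°
Leg 3: φ1=1.2864647, φ2=0.6743760, Δφ=-0.6120887, Δλ=3.0751881 rad; a=sin²(Δφ/2)+cosφ1·cosφ2·sin²(Δλ/2)=0.3096437868; c=2·atan2(√a, √(1-a))=1.180229707; dist=6371·c=7519.243 ≈ 7519.2 km; running total=35397.7 km
Leg 3 bearing: y=sinΔλ·cosφ2=0.05183026, x=cosφ1·sinφ2-sinφ1·cosφ2·cosΔλ=0.92323977; θ=atan2(y, x)=3.2132° ≈ 3.2°
Leg 4: φ1=0.6743760, φ2=0.3460447, Δφ=-0.3283313, Δλ=-1.5794828 rad; a=sin²(Δφ/2)+cosφ1·cosφ2·sin²(Δλ/2)=0.3972977754; c=2·atan2(√a, √(1-a))=1.363919376; dist=6371·c=8689.530 ≈ 8689.5 km; running total=44087.2 km
Leg 4 bearing: y=sinΔλ·cosφ2=-0.94068614, x=cosφ1·sinφ2-sinφ1·cosφ2·cosΔλ=0.27003444; θ=atan2(y, x)=-73.9833° <0 so +360° → 286.0167° ≈ 286.0°
Leg 5: φ1=0.3460447, φ2=-0.6290114, Δφ=-0.9750561, Δλ=0.1122648 rad; a=sin²(Δφ/2)+cosφ1·cosφ2·sin²(Δλ/2)=0.2218334546; c=2·atan2(√a, √(1-a))=0.980829942; dist=6371·c=6248.868 ≈ 6248.9 km; running total=50336.1 km
Leg 5 bearing: y=sinΔλ·cosφ2=0.09058783, x=cosφ1·sinφ2-sinφ1·cosφ2·cosΔλ=-0.82600686; θ=atan2(y, x)=173.7414° ≈ 173.7°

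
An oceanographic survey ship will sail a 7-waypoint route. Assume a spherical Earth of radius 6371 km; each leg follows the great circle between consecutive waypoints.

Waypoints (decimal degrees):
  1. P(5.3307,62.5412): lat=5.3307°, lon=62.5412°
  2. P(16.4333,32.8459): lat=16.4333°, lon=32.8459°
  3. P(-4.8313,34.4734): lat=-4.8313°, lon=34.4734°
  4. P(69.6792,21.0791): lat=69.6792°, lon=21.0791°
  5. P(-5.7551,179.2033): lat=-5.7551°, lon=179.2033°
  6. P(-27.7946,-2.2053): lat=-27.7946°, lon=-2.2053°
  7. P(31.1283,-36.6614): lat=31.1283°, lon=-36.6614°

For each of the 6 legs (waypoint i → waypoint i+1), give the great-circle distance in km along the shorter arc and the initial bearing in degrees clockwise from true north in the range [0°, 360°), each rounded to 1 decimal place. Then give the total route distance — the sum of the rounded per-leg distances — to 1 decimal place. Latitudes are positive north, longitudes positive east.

Leg 1: dist=3463.1 km, bearing=293.3°
Leg 2: dist=2371.3 km, bearing=175.5°
Leg 3: dist=8347.3 km, bearing=355.2°
Leg 4: dist=12731.7 km, bearing=24.0°
Leg 5: dist=16281.5 km, bearing=177.7°
Leg 6: dist=7501.1 km, bearing=328.4°
Total: 50696.0 km

Leg 1: φ1=0.0930383, φ2=0.2868152, Δφ=0.1937769, Δλ=-0.5182808 rad; a=sin²(Δφ/2)+cosφ1·cosφ2·sin²(Δλ/2)=0.0720671785; c=2·atan2(√a, √(1-a))=0.543574082; dist=6371·c=3463.110 ≈ 3463.1 km; running total=3463.1 km
Leg 1 bearing: y=sinΔλ·cosφ2=-0.47515070, x=cosφ1·sinφ2-sinφ1·cosφ2·cosΔλ=0.20426898; θ=atan2(y, x)=-66.7370° <0 so +360° → 293.2630° ≈ 293.3°
Leg 2: φ1=0.2868152, φ2=-0.0843221, Δφ=-0.3711373, Δλ=0.0284052 rad; a=sin²(Δφ/2)+cosφ1·cosφ2·sin²(Δλ/2)=0.0342350322; c=2·atan2(√a, √(1-a))=0.372198902; dist=6371·c=2371.279 ≈ 2371.3 km; running total=5834.4 km
Leg 2 bearing: y=sinΔλ·cosφ2=0.02830050, x=cosφ1·sinφ2-sinφ1·cosφ2·cosΔλ=-0.36256180; θ=atan2(y, x)=175.5367° ≈ 175.5°
Leg 3: φ1=-0.0843221, φ2=1.2161315, Δφ=1.3004536, Δλ=-0.2337746 rad; a=sin²(Δφ/2)+cosφ1·cosφ2·sin²(Δλ/2)=0.3711754713; c=2·atan2(√a, √(1-a))=1.310208003; dist=6371·c=8347.335 ≈ 8347.3 km; running total=14181.7 km
Leg 3 bearing: y=sinΔλ·cosφ2=-0.08044690, x=cosφ1·sinφ2-sinφ1·cosφ2·cosΔλ=0.96288382; θ=atan2(y, x)=-4.7758° <0 so +360° → 355.2242° ≈ 355.2°
Leg 4: φ1=1.2161315, φ2=-0.1004454, Δφ=-1.3165769, Δλ=2.7597879 rad; a=sin²(Δφ/2)+cosφ1·cosφ2·sin²(Δλ/2)=0.7073406875; c=2·atan2(√a, √(1-a))=1.998388952; dist=6371·c=12731.736 ≈ 12731.7 km; running total=26913.4 km
Leg 4 bearing: y=sinΔλ·cosφ2=0.37071783, x=cosφ1·sinφ2-sinφ1·cosφ2·cosΔλ=0.83102807; θ=atan2(y, x)=24.0414° ≈ 24.0°
Leg 5: φ1=-0.1004454, φ2=-0.4851073, Δφ=-0.3846618, Δλ=-3.1661774 rad; a=sin²(Δφ/2)+cosφ1·cosφ2·sin²(Δλ/2)=0.9165703831; c=2·atan2(√a, √(1-a))=2.555558835; dist=6371·c=16281.465 ≈ 16281.5 km; running total=43194.9 km
Leg 5 bearing: y=sinΔλ·cosφ2=0.02174605, x=cosφ1·sinφ2-sinφ1·cosφ2·cosΔλ=-0.55263331; θ=atan2(y, x)=177.7466° ≈ 177.7°
Leg 6: φ1=-0.4851073, φ2=0.5432913, Δφ=1.0283986, Δλ=-0.6013724 rad; a=sin²(Δφ/2)+cosφ1·cosφ2·sin²(Δλ/2)=0.3083304196; c=2·atan2(√a, √(1-a))=1.177387385; dist=6371·c=7501.135 ≈ 7501.1 km; running total=50696.0 km
Leg 6 bearing: y=sinΔλ·cosφ2=-0.48430978, x=cosφ1·sinφ2-sinφ1·cosφ2·cosΔλ=0.78644461; θ=atan2(y, x)=-31.6257° <0 so +360° → 328.3743° ≈ 328.4°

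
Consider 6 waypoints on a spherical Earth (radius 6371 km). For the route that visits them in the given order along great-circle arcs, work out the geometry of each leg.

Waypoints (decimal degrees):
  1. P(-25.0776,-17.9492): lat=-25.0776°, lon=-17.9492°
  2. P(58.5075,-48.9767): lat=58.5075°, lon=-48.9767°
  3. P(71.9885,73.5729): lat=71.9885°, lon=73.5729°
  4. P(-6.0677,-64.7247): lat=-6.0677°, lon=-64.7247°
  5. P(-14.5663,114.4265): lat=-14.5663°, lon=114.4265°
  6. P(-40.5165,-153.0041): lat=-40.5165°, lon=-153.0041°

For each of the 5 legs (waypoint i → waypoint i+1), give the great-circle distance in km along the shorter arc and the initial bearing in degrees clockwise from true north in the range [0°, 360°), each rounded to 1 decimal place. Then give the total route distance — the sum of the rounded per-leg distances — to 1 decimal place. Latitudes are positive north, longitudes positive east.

Leg 1: φ1=-0.4376867, φ2=1.0211485, Δφ=1.4588352, Δλ=-0.5415320 rad; a=sin²(Δφ/2)+cosφ1·cosφ2·sin²(Δλ/2)=0.4779850348; c=2·atan2(√a, √(1-a))=1.526752158; dist=6371·c=9726.938 ≈ 9726.9 km; running total=9726.9 km
Leg 1 bearing: y=sinΔλ·cosφ2=-0.26926405, x=cosφ1·sinφ2-sinφ1·cosφ2·cosΔλ=0.96205937; θ=atan2(y, x)=-15.6360° <0 so +360° → 344.3640° ≈ 344.4°
Leg 2: φ1=1.0211485, φ2=1.2564363, Δφ=0.2352878, Δλ=2.1388940 rad; a=sin²(Δφ/2)+cosφ1·cosφ2·sin²(Δλ/2)=0.1379923607; c=2·atan2(√a, √(1-a))=0.761190584; dist=6371·c=4849.545 ≈ 4849.5 km; running total=14576.4 km
Leg 2 bearing: y=sinΔλ·cosφ2=0.26063936, x=cosφ1·sinφ2-sinφ1·cosφ2·cosΔλ=0.63864623; θ=atan2(y, x)=22.2010° ≈ 22.2°
Leg 3: φ1=1.2564363, φ2=-0.1059013, Δφ=-1.3623377, Δλ=-2.4137485 rad; a=sin²(Δφ/2)+cosφ1·cosφ2·sin²(Δλ/2)=0.6650439519; c=2·atan2(√a, √(1-a))=1.907193024; dist=6371·c=12150.727 ≈ 12150.7 km; running total=26727.1 km
Leg 3 bearing: y=sinΔλ·cosφ2=-0.66153463, x=cosφ1·sinφ2-sinφ1·cosφ2·cosΔλ=0.67336016; θ=atan2(y, x)=-44.4924° <0 so +360° → 315.5076° ≈ 315.5°
Leg 4: φ1=-0.1059013, φ2=-0.2542299, Δφ=-0.1483286, Δλ=3.1267783 rad; a=sin²(Δφ/2)+cosφ1·cosφ2·sin²(Δλ/2)=0.9678724877; c=2·atan2(√a, √(1-a))=2.781161849; dist=6371·c=17718.782 ≈ 17718.8 km; running total=44445.9 km
Leg 4 bearing: y=sinΔλ·cosφ2=0.01433766, x=cosφ1·sinφ2-sinφ1·cosφ2·cosΔλ=-0.35238583; θ=atan2(y, x)=177.6701° ≈ 177.7°
Leg 5: φ1=-0.2542299, φ2=-0.7071463, Δφ=-0.4529164, Δλ=-4.6675445 rad; a=sin²(Δφ/2)+cosφ1·cosφ2·sin²(Δλ/2)=0.4347967181; c=2·atan2(√a, √(1-a))=1.440017293; dist=6371·c=9174.350 ≈ 9174.4 km; running total=53620.3 km
Leg 5 bearing: y=sinΔλ·cosφ2=0.75945462, x=cosφ1·sinφ2-sinφ1·cosφ2·cosΔλ=-0.63735610; θ=atan2(y, x)=130.0043° ≈ 130.0°

Leg 1: dist=9726.9 km, bearing=344.4°
Leg 2: dist=4849.5 km, bearing=22.2°
Leg 3: dist=12150.7 km, bearing=315.5°
Leg 4: dist=17718.8 km, bearing=177.7°
Leg 5: dist=9174.4 km, bearing=130.0°
Total: 53620.3 km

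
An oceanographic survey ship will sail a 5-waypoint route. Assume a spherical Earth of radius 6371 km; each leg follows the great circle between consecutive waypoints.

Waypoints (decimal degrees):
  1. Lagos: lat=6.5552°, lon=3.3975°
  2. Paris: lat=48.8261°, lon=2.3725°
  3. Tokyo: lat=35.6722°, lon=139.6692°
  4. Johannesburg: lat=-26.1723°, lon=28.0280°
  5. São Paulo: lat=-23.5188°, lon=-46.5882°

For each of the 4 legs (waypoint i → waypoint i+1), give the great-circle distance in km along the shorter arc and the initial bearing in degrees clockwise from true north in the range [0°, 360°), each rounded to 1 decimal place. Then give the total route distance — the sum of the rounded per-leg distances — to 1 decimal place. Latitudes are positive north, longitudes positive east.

Leg 1: φ1=0.1144098, φ2=0.8521762, Δφ=0.7377664, Δλ=-0.0178896 rad; a=sin²(Δφ/2)+cosφ1·cosφ2·sin²(Δλ/2)=0.1300659201; c=2·atan2(√a, √(1-a))=0.737921961; dist=6371·c=4701.301 ≈ 4701.3 km; running total=4701.3 km
Leg 1 bearing: y=sinΔλ·cosφ2=-0.01177695, x=cosφ1·sinφ2-sinφ1·cosφ2·cosΔλ=0.67264880; θ=atan2(y, x)=-1.0031° <0 so +360° → 358.9969° ≈ 359.0°
Leg 2: φ1=0.8521762, φ2=0.6225973, Δφ=-0.2295789, Δλ=2.3962795 rad; a=sin²(Δφ/2)+cosφ1·cosφ2·sin²(Δλ/2)=0.4770408688; c=2·atan2(√a, √(1-a))=1.524861913; dist=6371·c=9714.895 ≈ 9714.9 km; running total=14416.2 km
Leg 2 bearing: y=sinΔλ·cosφ2=0.55094863, x=cosφ1·sinφ2-sinφ1·cosφ2·cosΔλ=0.83327494; θ=atan2(y, x)=33.4721° ≈ 33.5°
Leg 3: φ1=0.6225973, φ2=-0.4567928, Δφ=-1.0793901, Δλ=-1.9485065 rad; a=sin²(Δφ/2)+cosφ1·cosφ2·sin²(Δλ/2)=0.7630440164; c=2·atan2(√a, √(1-a))=2.124790326; dist=6371·c=13537.039 ≈ 13537.0 km; running total=27953.2 km
Leg 3 bearing: y=sinΔλ·cosφ2=-0.83421031, x=cosφ1·sinφ2-sinφ1·cosφ2·cosΔλ=-0.16530136; θ=atan2(y, x)=-101.2081° <0 so +360° → 258.7919° ≈ 258.8°
Leg 4: φ1=-0.4567928, φ2=-0.4104805, Δφ=0.0463123, Δλ=-1.3022984 rad; a=sin²(Δφ/2)+cosφ1·cosφ2·sin²(Δλ/2)=0.3028418249; c=2·atan2(√a, √(1-a))=1.165472521; dist=6371·c=7425.225 ≈ 7425.2 km; running total=35378.4 km
Leg 4 bearing: y=sinΔλ·cosφ2=-0.88407603, x=cosφ1·sinφ2-sinφ1·cosφ2·cosΔλ=-0.25084696; θ=atan2(y, x)=-105.8407° <0 so +360° → 254.1593° ≈ 254.2°

Leg 1: dist=4701.3 km, bearing=359.0°
Leg 2: dist=9714.9 km, bearing=33.5°
Leg 3: dist=13537.0 km, bearing=258.8°
Leg 4: dist=7425.2 km, bearing=254.2°
Total: 35378.4 km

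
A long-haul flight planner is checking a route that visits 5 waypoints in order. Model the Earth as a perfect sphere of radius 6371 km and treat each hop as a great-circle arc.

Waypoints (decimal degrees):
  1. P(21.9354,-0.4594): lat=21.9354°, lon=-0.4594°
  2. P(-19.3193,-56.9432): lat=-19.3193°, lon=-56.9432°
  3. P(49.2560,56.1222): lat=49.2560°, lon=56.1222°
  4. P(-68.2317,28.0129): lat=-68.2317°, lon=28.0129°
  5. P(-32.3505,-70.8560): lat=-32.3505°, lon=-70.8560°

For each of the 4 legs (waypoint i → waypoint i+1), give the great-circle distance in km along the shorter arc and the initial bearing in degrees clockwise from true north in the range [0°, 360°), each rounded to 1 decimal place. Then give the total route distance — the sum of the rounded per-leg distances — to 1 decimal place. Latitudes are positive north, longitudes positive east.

Leg 1: φ1=0.3828450, φ2=-0.3371854, Δφ=-0.7200303, Δλ=-0.9858283 rad; a=sin²(Δφ/2)+cosφ1·cosφ2·sin²(Δλ/2)=0.3201148076; c=2·atan2(√a, √(1-a))=1.202774538; dist=6371·c=7662.877 ≈ 7662.9 km; running total=7662.9 km
Leg 1 bearing: y=sinΔλ·cosφ2=-0.78678205, x=cosφ1·sinφ2-sinφ1·cosφ2·cosΔλ=-0.50153692; θ=atan2(y, x)=-122.5156° <0 so +360° → 237.4844° ≈ 237.5°
Leg 2: φ1=-0.3371854, φ2=0.8596794, Δφ=1.1968648, Δλ=1.9733635 rad; a=sin²(Δφ/2)+cosφ1·cosφ2·sin²(Δλ/2)=0.7459793500; c=2·atan2(√a, √(1-a))=2.085134433; dist=6371·c=13284.391 ≈ 13284.4 km; running total=20947.3 km
Leg 2 bearing: y=sinΔλ·cosφ2=0.60050401, x=cosφ1·sinφ2-sinφ1·cosφ2·cosΔλ=0.63037416; θ=atan2(y, x)=43.6099° ≈ 43.6°
Leg 3: φ1=0.8596794, φ2=-1.1908678, Δφ=-2.0505472, Δλ=-0.4905998 rad; a=sin²(Δφ/2)+cosφ1·cosφ2·sin²(Δλ/2)=0.7450538941; c=2·atan2(√a, √(1-a))=2.083009734; dist=6371·c=13270.855 ≈ 13270.9 km; running total=34218.2 km
Leg 3 bearing: y=sinΔλ·cosφ2=-0.17472977, x=cosφ1·sinφ2-sinφ1·cosφ2·cosΔλ=-0.85396947; θ=atan2(y, x)=-168.4364° <0 so +360° → 191.5636° ≈ 191.6°
Leg 4: φ1=-1.1908678, φ2=-0.5646227, Δφ=0.6262451, Δλ=-1.7255878 rad; a=sin²(Δφ/2)+cosφ1·cosφ2·sin²(Δλ/2)=0.2756809181; c=2·atan2(√a, √(1-a))=1.105555367; dist=6371·c=7043.493 ≈ 7043.5 km; running total=41261.7 km
Leg 4 bearing: y=sinΔλ·cosφ2=-0.83468996, x=cosφ1·sinφ2-sinφ1·cosφ2·cosΔλ=-0.31940017; θ=atan2(y, x)=-110.9397° <0 so +360° → 249.0603° ≈ 249.1°

Leg 1: dist=7662.9 km, bearing=237.5°
Leg 2: dist=13284.4 km, bearing=43.6°
Leg 3: dist=13270.9 km, bearing=191.6°
Leg 4: dist=7043.5 km, bearing=249.1°
Total: 41261.7 km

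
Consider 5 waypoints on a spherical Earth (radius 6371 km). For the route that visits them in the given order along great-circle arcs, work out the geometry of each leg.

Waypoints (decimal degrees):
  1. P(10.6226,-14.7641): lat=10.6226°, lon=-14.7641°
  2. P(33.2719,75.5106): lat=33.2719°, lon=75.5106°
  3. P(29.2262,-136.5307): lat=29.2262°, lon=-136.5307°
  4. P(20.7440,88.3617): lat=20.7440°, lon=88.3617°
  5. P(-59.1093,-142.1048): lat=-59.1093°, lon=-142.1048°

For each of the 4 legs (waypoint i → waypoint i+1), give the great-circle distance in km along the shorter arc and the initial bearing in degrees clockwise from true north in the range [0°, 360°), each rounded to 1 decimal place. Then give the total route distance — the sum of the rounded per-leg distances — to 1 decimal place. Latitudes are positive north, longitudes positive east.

Leg 1: dist=9387.4 km, bearing=57.1°
Leg 2: dist=12289.9 km, bearing=29.6°
Leg 3: dist=12665.7 km, bearing=313.8°
Leg 4: dist=14183.8 km, bearing=150.0°
Total: 48526.8 km

Leg 1: φ1=0.1853993, φ2=0.5807042, Δφ=0.3953049, Δλ=1.5755907 rad; a=sin²(Δφ/2)+cosφ1·cosφ2·sin²(Δλ/2)=0.4514045110; c=2·atan2(√a, √(1-a))=1.473451682; dist=6371·c=9387.361 ≈ 9387.4 km; running total=9387.4 km
Leg 1 bearing: y=sinΔλ·cosφ2=0.83606691, x=cosφ1·sinφ2-sinφ1·cosφ2·cosΔλ=0.53995003; θ=atan2(y, x)=57.1448° ≈ 57.1°
Leg 2: φ1=0.5807042, φ2=0.5100934, Δφ=-0.0706108, Δλ=-3.7008188 rad; a=sin²(Δφ/2)+cosφ1·cosφ2·sin²(Δλ/2)=0.6753142538; c=2·atan2(√a, √(1-a))=1.929038460; dist=6371·c=12289.904 ≈ 12289.9 km; running total=21677.3 km
Leg 2 bearing: y=sinΔλ·cosφ2=0.46299331, x=cosφ1·sinφ2-sinφ1·cosφ2·cosΔλ=0.81406194; θ=atan2(y, x)=29.6288° ≈ 29.6°
Leg 3: φ1=0.5100934, φ2=0.3620511, Δφ=-0.1480423, Δλ=3.9251128 rad; a=sin²(Δφ/2)+cosφ1·cosφ2·sin²(Δλ/2)=0.7026157727; c=2·atan2(√a, √(1-a))=1.988028416; dist=6371·c=12665.729 ≈ 12665.7 km; running total=34343.0 km
Leg 3 bearing: y=sinΔλ·cosφ2=-0.66002367, x=cosφ1·sinφ2-sinφ1·cosφ2·cosΔλ=0.63257897; θ=atan2(y, x)=-46.2163° <0 so +360° → 313.7837° ≈ 313.8°
Leg 4: φ1=0.3620511, φ2=-1.0316519, Δφ=-1.3937030, Δλ=-4.0223992 rad; a=sin²(Δφ/2)+cosφ1·cosφ2·sin²(Δλ/2)=0.8047800926; c=2·atan2(√a, √(1-a))=2.226301996; dist=6371·c=14183.770 ≈ 14183.8 km; running total=48526.8 km
Leg 4 bearing: y=sinΔλ·cosφ2=0.39596257, x=cosφ1·sinφ2-sinφ1·cosφ2·cosΔλ=-0.68676781; θ=atan2(y, x)=150.0340° ≈ 150.0°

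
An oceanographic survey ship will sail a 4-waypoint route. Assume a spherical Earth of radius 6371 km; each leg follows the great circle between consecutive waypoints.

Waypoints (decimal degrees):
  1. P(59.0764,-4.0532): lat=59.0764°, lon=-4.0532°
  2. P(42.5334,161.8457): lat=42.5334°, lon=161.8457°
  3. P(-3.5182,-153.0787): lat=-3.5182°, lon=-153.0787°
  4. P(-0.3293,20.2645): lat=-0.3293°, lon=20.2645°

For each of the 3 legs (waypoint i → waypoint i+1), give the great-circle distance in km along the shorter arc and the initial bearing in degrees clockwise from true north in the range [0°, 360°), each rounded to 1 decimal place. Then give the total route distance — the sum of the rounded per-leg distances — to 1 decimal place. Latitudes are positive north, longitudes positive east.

Leg 1: φ1=1.0310777, φ2=0.7423479, Δφ=-0.2887298, Δλ=2.8954820 rad; a=sin²(Δφ/2)+cosφ1·cosφ2·sin²(Δλ/2)=0.3936719419; c=2·atan2(√a, √(1-a))=1.356503876; dist=6371·c=8642.286 ≈ 8642.3 km; running total=8642.3 km
Leg 1 bearing: y=sinΔλ·cosφ2=0.17952957, x=cosφ1·sinφ2-sinφ1·cosφ2·cosΔλ=0.96049285; θ=atan2(y, x)=10.5872° ≈ 10.6°
Leg 2: φ1=0.7423479, φ2=-0.0614042, Δφ=-0.8037520, Δλ=-5.4964677 rad; a=sin²(Δφ/2)+cosφ1·cosφ2·sin²(Δλ/2)=0.2610489005; c=2·atan2(√a, √(1-a))=1.072531342; dist=6371·c=6833.097 ≈ 6833.1 km; running total=15475.4 km
Leg 2 bearing: y=sinΔλ·cosφ2=0.70670477, x=cosφ1·sinφ2-sinφ1·cosφ2·cosΔλ=-0.52170668; θ=atan2(y, x)=126.4356° ≈ 126.4°
Leg 3: φ1=-0.0614042, φ2=-0.0057474, Δφ=0.0556568, Δλ=3.0254096 rad; a=sin²(Δφ/2)+cosφ1·cosφ2·sin²(Δλ/2)=0.9955086670; c=2·atan2(√a, √(1-a))=3.007457301; dist=6371·c=19160.510 ≈ 19160.5 km; running total=34635.9 km
Leg 3 bearing: y=sinΔλ·cosφ2=0.11591996, x=cosφ1·sinφ2-sinφ1·cosφ2·cosΔλ=-0.06668739; θ=atan2(y, x)=119.9113° ≈ 119.9°

Leg 1: dist=8642.3 km, bearing=10.6°
Leg 2: dist=6833.1 km, bearing=126.4°
Leg 3: dist=19160.5 km, bearing=119.9°
Total: 34635.9 km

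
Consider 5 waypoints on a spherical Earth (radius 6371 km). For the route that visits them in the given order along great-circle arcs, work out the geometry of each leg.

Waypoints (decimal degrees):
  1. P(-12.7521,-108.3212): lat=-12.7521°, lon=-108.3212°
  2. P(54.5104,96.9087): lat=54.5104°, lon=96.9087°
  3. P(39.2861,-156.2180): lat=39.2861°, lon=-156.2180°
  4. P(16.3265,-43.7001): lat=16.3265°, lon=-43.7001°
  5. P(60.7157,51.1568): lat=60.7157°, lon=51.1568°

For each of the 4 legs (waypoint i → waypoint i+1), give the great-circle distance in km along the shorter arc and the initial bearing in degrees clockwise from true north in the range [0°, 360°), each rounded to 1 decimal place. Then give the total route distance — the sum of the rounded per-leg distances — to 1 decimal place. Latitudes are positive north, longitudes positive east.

Leg 1: dist=14876.1 km, bearing=340.0°
Leg 2: dist=7488.8 km, bearing=53.4°
Leg 3: dist=10687.1 km, bearing=63.1°
Leg 4: dist=8689.3 km, bearing=29.9°
Total: 41741.3 km

Leg 1: φ1=-0.2225661, φ2=0.9513860, Δφ=1.1739521, Δλ=3.5819375 rad; a=sin²(Δφ/2)+cosφ1·cosφ2·sin²(Δλ/2)=0.8459723682; c=2·atan2(√a, √(1-a))=2.334975640; dist=6371·c=14876.130 ≈ 14876.1 km; running total=14876.1 km
Leg 1 bearing: y=sinΔλ·cosφ2=-0.24746247, x=cosφ1·sinφ2-sinφ1·cosφ2·cosΔλ=0.67821443; θ=atan2(y, x)=-20.0457° <0 so +360° → 339.9543° ≈ 340.0°
Leg 2: φ1=0.9513860, φ2=0.6856718, Δφ=-0.2657142, Δλ=-4.4178943 rad; a=sin²(Δφ/2)+cosφ1·cosφ2·sin²(Δλ/2)=0.3074332297; c=2·atan2(√a, √(1-a))=1.175443806; dist=6371·c=7488.752 ≈ 7488.8 km; running total=22364.9 km
Leg 2 bearing: y=sinΔλ·cosφ2=0.74067260, x=cosφ1·sinφ2-sinφ1·cosφ2·cosΔλ=0.55052362; θ=atan2(y, x)=53.3775° ≈ 53.4°
Leg 3: φ1=0.6856718, φ2=0.2849512, Δφ=-0.4007206, Δλ=1.9638078 rad; a=sin²(Δφ/2)+cosφ1·cosφ2·sin²(Δλ/2)=0.5532338823; c=2·atan2(√a, √(1-a))=1.677466267; dist=6371·c=10687.138 ≈ 10687.1 km; running total=33052.0 km
Leg 3 bearing: y=sinΔλ·cosφ2=0.88650966, x=cosφ1·sinφ2-sinφ1·cosφ2·cosΔλ=0.45029461; θ=atan2(y, x)=63.0721° ≈ 63.1°
Leg 4: φ1=0.2849512, φ2=1.0596889, Δφ=0.7747377, Δλ=1.6555652 rad; a=sin²(Δφ/2)+cosφ1·cosφ2·sin²(Δλ/2)=0.3972794413; c=2·atan2(√a, √(1-a))=1.363881909; dist=6371·c=8689.292 ≈ 8689.3 km; running total=41741.3 km
Leg 4 bearing: y=sinΔλ·cosφ2=0.48738709, x=cosφ1·sinφ2-sinφ1·cosφ2·cosΔλ=0.84867413; θ=atan2(y, x)=29.8684° ≈ 29.9°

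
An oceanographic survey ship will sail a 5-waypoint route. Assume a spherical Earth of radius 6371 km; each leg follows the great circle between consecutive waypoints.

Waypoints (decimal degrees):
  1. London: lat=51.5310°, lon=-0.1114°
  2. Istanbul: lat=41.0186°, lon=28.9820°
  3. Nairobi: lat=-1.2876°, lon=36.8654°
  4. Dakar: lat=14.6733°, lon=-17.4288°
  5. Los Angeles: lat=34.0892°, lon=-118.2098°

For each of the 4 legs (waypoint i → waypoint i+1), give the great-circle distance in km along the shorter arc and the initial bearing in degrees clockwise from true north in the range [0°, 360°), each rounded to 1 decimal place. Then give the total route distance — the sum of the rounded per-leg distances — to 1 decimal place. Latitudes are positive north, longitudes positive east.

Leg 1: dist=2500.0 km, bearing=106.4°
Leg 2: dist=4771.3 km, bearing=168.4°
Leg 3: dist=6230.3 km, bearing=288.7°
Leg 4: dist=10057.8 km, bearing=305.6°
Total: 23559.4 km

Leg 1: φ1=0.8993856, φ2=0.7159096, Δφ=-0.1834760, Δλ=0.5077756 rad; a=sin²(Δφ/2)+cosφ1·cosφ2·sin²(Δλ/2)=0.0380026201; c=2·atan2(√a, √(1-a))=0.392397869; dist=6371·c=2499.967 ≈ 2500.0 km; running total=2500.0 km
Leg 1 bearing: y=sinΔλ·cosφ2=0.36686243, x=cosφ1·sinφ2-sinφ1·cosφ2·cosΔλ=-0.10791497; θ=atan2(y, x)=106.3916° ≈ 106.4°
Leg 2: φ1=0.7159096, φ2=-0.0224729, Δφ=-0.7383825, Δλ=0.1375913 rad; a=sin²(Δφ/2)+cosφ1·cosφ2·sin²(Δλ/2)=0.1337852498; c=2·atan2(√a, √(1-a))=0.748912820; dist=6371·c=4771.324 ≈ 4771.3 km; running total=7271.3 km
Leg 2 bearing: y=sinΔλ·cosφ2=0.13712293, x=cosφ1·sinφ2-sinφ1·cosφ2·cosΔλ=-0.66689154; θ=atan2(y, x)=168.3811° ≈ 168.4°
Leg 3: φ1=-0.0224729, φ2=0.2560974, Δφ=0.2785703, Δλ=-0.9476126 rad; a=sin²(Δφ/2)+cosφ1·cosφ2·sin²(Δλ/2)=0.2206227780; c=2·atan2(√a, √(1-a))=0.977913165; dist=6371·c=6230.285 ≈ 6230.3 km; running total=13501.6 km
Leg 3 bearing: y=sinΔλ·cosφ2=-0.78554100, x=cosφ1·sinφ2-sinφ1·cosφ2·cosΔλ=0.26593007; θ=atan2(y, x)=-71.2974° <0 so +360° → 288.7026° ≈ 288.7°
Leg 4: φ1=0.2560974, φ2=0.5949688, Δφ=0.3388714, Δλ=-1.7589603 rad; a=sin²(Δφ/2)+cosφ1·cosφ2·sin²(Δλ/2)=0.5039431867; c=2·atan2(√a, √(1-a))=1.578682782; dist=6371·c=10057.788 ≈ 10057.8 km; running total=23559.4 km
Leg 4 bearing: y=sinΔλ·cosφ2=-0.81354832, x=cosφ1·sinφ2-sinφ1·cosφ2·cosΔλ=0.58144384; θ=atan2(y, x)=-54.4466° <0 so +360° → 305.5534° ≈ 305.6°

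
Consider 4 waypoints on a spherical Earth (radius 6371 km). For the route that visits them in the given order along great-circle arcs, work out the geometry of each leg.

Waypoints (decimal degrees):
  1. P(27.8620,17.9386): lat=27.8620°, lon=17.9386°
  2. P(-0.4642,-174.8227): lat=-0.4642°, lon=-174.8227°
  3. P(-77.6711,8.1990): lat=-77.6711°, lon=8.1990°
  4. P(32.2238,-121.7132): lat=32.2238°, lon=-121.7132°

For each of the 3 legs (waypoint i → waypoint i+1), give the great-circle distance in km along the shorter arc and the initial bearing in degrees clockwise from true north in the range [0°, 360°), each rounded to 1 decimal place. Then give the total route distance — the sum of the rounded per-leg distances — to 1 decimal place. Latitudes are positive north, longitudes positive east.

Leg 1: dist=16678.9 km, bearing=26.2°
Leg 2: dist=11324.9 km, bearing=180.7°
Leg 3: dist=14405.9 km, bearing=237.3°
Total: 42409.7 km

Leg 1: φ1=0.4862836, φ2=-0.0081018, Δφ=-0.4943855, Δλ=-3.3643194 rad; a=sin²(Δφ/2)+cosφ1·cosφ2·sin²(Δλ/2)=0.9329980085; c=2·atan2(√a, √(1-a))=2.617935107; dist=6371·c=16678.865 ≈ 16678.9 km; running total=16678.9 km
Leg 1 bearing: y=sinΔλ·cosφ2=0.22088254, x=cosφ1·sinφ2-sinφ1·cosφ2·cosΔλ=0.44862211; θ=atan2(y, x)=26.2137° ≈ 26.2°
Leg 2: φ1=-0.0081018, φ2=-1.3556164, Δφ=-1.3475146, Δλ=3.1943313 rad; a=sin²(Δφ/2)+cosφ1·cosφ2·sin²(Δλ/2)=0.6026522109; c=2·atan2(√a, √(1-a))=1.777571072; dist=6371·c=11324.905 ≈ 11324.9 km; running total=28003.8 km
Leg 2 bearing: y=sinΔλ·cosφ2=-0.01125570, x=cosφ1·sinφ2-sinφ1·cosφ2·cosΔλ=-0.97863344; θ=atan2(y, x)=-179.3410° <0 so +360° → 180.6590° ≈ 180.7°
Leg 3: φ1=-1.3556164, φ2=0.5624114, Δφ=1.9180278, Δλ=-2.2673956 rad; a=sin²(Δφ/2)+cosφ1·cosφ2·sin²(Δλ/2)=0.8184139587; c=2·atan2(√a, √(1-a))=2.261173354; dist=6371·c=14405.935 ≈ 14405.9 km; running total=42409.7 km
Leg 3 bearing: y=sinΔλ·cosφ2=-0.64888448, x=cosφ1·sinφ2-sinφ1·cosφ2·cosΔλ=-0.41641222; θ=atan2(y, x)=-122.6897° <0 so +360° → 237.3103° ≈ 237.3°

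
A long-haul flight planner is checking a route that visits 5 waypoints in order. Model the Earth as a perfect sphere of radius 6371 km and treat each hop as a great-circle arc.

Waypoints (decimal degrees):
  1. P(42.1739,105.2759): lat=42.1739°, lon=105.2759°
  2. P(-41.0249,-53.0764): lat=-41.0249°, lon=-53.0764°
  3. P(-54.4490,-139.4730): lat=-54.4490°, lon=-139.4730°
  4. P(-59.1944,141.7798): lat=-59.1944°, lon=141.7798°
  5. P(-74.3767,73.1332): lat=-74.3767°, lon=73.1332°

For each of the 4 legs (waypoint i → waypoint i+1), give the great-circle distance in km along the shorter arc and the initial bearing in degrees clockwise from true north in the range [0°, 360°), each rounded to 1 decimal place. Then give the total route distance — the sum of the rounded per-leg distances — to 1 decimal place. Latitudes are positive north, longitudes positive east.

Leg 1: φ1=0.7360734, φ2=-0.7160196, Δφ=-1.4520930, Δλ=-2.7637690 rad; a=sin²(Δφ/2)+cosφ1·cosφ2·sin²(Δλ/2)=0.9801822989; c=2·atan2(√a, √(1-a))=2.859103600; dist=6371·c=18215.349 ≈ 18215.3 km; running total=18215.3 km
Leg 1 bearing: y=sinΔλ·cosφ2=-0.27830602, x=cosφ1·sinφ2-sinφ1·cosφ2·cosΔλ=-0.01567166; θ=atan2(y, x)=-93.2230° <0 so +360° → 266.7770° ≈ 266.8°
Leg 2: φ1=-0.7160196, φ2=-0.9503143, Δφ=-0.2342947, Δλ=-1.5079051 rad; a=sin²(Δφ/2)+cosφ1·cosφ2·sin²(Δλ/2)=0.2191980444; c=2·atan2(√a, √(1-a))=0.974473318; dist=6371·c=6208.370 ≈ 6208.4 km; running total=24423.7 km
Leg 2 bearing: y=sinΔλ·cosφ2=-0.58027790, x=cosφ1·sinφ2-sinφ1·cosφ2·cosΔλ=-0.58981235; θ=atan2(y, x)=-135.4669° <0 so +360° → 224.5331° ≈ 224.5°
Leg 3: φ1=-0.9503143, φ2=-1.0331372, Δφ=-0.0828229, Δλ=4.9087874 rad; a=sin²(Δφ/2)+cosφ1·cosφ2·sin²(Δλ/2)=0.1215435763; c=2·atan2(√a, √(1-a))=0.712220138; dist=6371·c=4537.554 ≈ 4537.6 km; running total=28961.3 km
Leg 3 bearing: y=sinΔλ·cosφ2=-0.50228156, x=cosφ1·sinφ2-sinφ1·cosφ2·cosΔλ=-0.41808633; θ=atan2(y, x)=-129.7731° <0 so +360° → 230.2269° ≈ 230.2°
Leg 4: φ1=-1.0331372, φ2=-1.2981183, Δφ=-0.2649811, Δλ=-1.1981092 rad; a=sin²(Δφ/2)+cosφ1·cosφ2·sin²(Δλ/2)=0.0613021212; c=2·atan2(√a, √(1-a))=0.500389503; dist=6371·c=3187.982 ≈ 3188.0 km; running total=32149.3 km
Leg 4 bearing: y=sinΔλ·cosφ2=-0.25082386, x=cosφ1·sinφ2-sinφ1·cosφ2·cosΔλ=-0.40897931; θ=atan2(y, x)=-148.4795° <0 so +360° → 211.5205° ≈ 211.5°

Leg 1: dist=18215.3 km, bearing=266.8°
Leg 2: dist=6208.4 km, bearing=224.5°
Leg 3: dist=4537.6 km, bearing=230.2°
Leg 4: dist=3188.0 km, bearing=211.5°
Total: 32149.3 km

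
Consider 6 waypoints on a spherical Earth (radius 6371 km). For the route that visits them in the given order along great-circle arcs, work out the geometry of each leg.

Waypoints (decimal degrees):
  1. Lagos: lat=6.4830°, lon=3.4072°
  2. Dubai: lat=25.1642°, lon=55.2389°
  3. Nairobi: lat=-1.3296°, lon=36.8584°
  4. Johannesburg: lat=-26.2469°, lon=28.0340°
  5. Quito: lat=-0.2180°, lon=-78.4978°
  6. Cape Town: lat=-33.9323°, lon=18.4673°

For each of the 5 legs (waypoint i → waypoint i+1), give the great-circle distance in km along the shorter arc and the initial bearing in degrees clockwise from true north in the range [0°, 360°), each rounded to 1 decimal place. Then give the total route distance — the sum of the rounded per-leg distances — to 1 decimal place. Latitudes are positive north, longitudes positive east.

Leg 1: dist=5877.8 km, bearing=63.2°
Leg 2: dist=3548.9 km, bearing=216.6°
Leg 3: dist=2927.1 km, bearing=198.1°
Leg 4: dist=11640.6 km, bearing=262.3°
Leg 5: dist=10636.0 km, bearing=124.1°
Total: 34630.4 km

Leg 1: φ1=0.1131497, φ2=0.4391981, Δφ=0.3260484, Δλ=0.9046338 rad; a=sin²(Δφ/2)+cosφ1·cosφ2·sin²(Δλ/2)=0.1981214924; c=2·atan2(√a, √(1-a))=0.922590632; dist=6371·c=5877.825 ≈ 5877.8 km; running total=5877.8 km
Leg 1 bearing: y=sinΔλ·cosφ2=0.71158307, x=cosφ1·sinφ2-sinφ1·cosφ2·cosΔλ=0.35934245; θ=atan2(y, x)=63.2067° ≈ 63.2°
Leg 2: φ1=0.4391981, φ2=-0.0232059, Δφ=-0.4624040, Δλ=-0.3208002 rad; a=sin²(Δφ/2)+cosφ1·cosφ2·sin²(Δλ/2)=0.0755898527; c=2·atan2(√a, √(1-a))=0.557046457; dist=6371·c=3548.943 ≈ 3548.9 km; running total=9426.7 km
Leg 2 bearing: y=sinΔλ·cosφ2=-0.31524118, x=cosφ1·sinφ2-sinφ1·cosφ2·cosΔλ=-0.42441384; θ=atan2(y, x)=-143.3962° <0 so +360° → 216.6038° ≈ 216.6°
Leg 3: φ1=-0.0232059, φ2=-0.4580948, Δφ=-0.4348889, Δλ=-0.1540148 rad; a=sin²(Δφ/2)+cosφ1·cosφ2·sin²(Δλ/2)=0.0518483681; c=2·atan2(√a, √(1-a))=0.459434823; dist=6371·c=2927.059 ≈ 2927.1 km; running total=12353.8 km
Leg 3 bearing: y=sinΔλ·cosφ2=-0.13758993, x=cosφ1·sinφ2-sinφ1·cosφ2·cosΔλ=-0.42155601; θ=atan2(y, x)=-161.9240° <0 so +360° → 198.0760° ≈ 198.1°
Leg 4: φ1=-0.4580948, φ2=-0.0038048, Δφ=0.4542900, Δλ=-1.8593307 rad; a=sin²(Δφ/2)+cosφ1·cosφ2·sin²(Δλ/2)=0.6267625915; c=2·atan2(√a, √(1-a))=1.827119096; dist=6371·c=11640.576 ≈ 11640.6 km; running total=23994.4 km
Leg 4 bearing: y=sinΔλ·cosφ2=-0.95865502, x=cosφ1·sinφ2-sinφ1·cosφ2·cosΔλ=-0.12924992; θ=atan2(y, x)=-97.6786° <0 so +360° → 262.3214° ≈ 262.3°
Leg 5: φ1=-0.0038048, φ2=-0.5922304, Δφ=-0.5884255, Δλ=1.6923603 rad; a=sin²(Δφ/2)+cosφ1·cosφ2·sin²(Δλ/2)=0.5492442294; c=2·atan2(√a, √(1-a))=1.669444707; dist=6371·c=10636.032 ≈ 10636.0 km; running total=34630.4 km
Leg 5 bearing: y=sinΔλ·cosφ2=0.82357473, x=cosφ1·sinφ2-sinφ1·cosφ2·cosΔλ=-0.55859171; θ=atan2(y, x)=124.1472° ≈ 124.1°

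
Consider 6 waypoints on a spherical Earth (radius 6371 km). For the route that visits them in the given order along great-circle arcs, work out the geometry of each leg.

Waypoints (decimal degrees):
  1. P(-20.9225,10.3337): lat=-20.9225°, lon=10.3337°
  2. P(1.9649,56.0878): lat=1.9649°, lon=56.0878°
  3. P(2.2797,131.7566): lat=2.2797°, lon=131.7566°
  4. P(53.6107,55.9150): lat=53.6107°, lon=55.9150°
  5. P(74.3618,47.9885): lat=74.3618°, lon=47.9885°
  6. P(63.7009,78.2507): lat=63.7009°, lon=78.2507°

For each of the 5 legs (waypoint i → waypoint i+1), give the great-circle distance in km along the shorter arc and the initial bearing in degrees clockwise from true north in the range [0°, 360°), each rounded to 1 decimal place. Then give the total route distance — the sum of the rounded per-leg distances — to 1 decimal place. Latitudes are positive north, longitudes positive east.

Leg 1: dist=5590.3 km, bearing=68.6°
Leg 2: dist=8407.3 km, bearing=88.1°
Leg 3: dist=8873.8 km, bearing=324.2°
Leg 4: dist=2334.7 km, bearing=354.0°
Leg 5: dist=1654.6 km, bearing=119.6°
Total: 26860.7 km

Leg 1: φ1=-0.3651665, φ2=0.0342940, Δφ=0.3994605, Δλ=0.7985597 rad; a=sin²(Δφ/2)+cosφ1·cosφ2·sin²(Δλ/2)=0.1804470321; c=2·atan2(√a, √(1-a))=0.877461076; dist=6371·c=5590.305 ≈ 5590.3 km; running total=5590.3 km
Leg 1 bearing: y=sinΔλ·cosφ2=0.71593067, x=cosφ1·sinφ2-sinφ1·cosφ2·cosΔλ=0.28104604; θ=atan2(y, x)=68.5670° ≈ 68.6°
Leg 2: φ1=0.0342940, φ2=0.0397883, Δφ=0.0054943, Δλ=1.3206697 rad; a=sin²(Δφ/2)+cosφ1·cosφ2·sin²(Δλ/2)=0.3757254066; c=2·atan2(√a, √(1-a))=1.319614176; dist=6371·c=8407.262 ≈ 8407.3 km; running total=13997.6 km
Leg 2 bearing: y=sinΔλ·cosφ2=0.96811427, x=cosφ1·sinφ2-sinφ1·cosφ2·cosΔλ=0.03127409; θ=atan2(y, x)=88.1498° ≈ 88.1°
Leg 3: φ1=0.0397883, φ2=0.9356832, Δφ=0.8958950, Δλ=-1.3236856 rad; a=sin²(Δφ/2)+cosφ1·cosφ2·sin²(Δλ/2)=0.4114890121; c=2·atan2(√a, √(1-a))=1.392836515; dist=6371·c=8873.761 ≈ 8873.8 km; running total=22871.4 km
Leg 3 bearing: y=sinΔλ·cosφ2=-0.57524696, x=cosφ1·sinφ2-sinφ1·cosφ2·cosΔλ=0.79859511; θ=atan2(y, x)=-35.7661° <0 so +360° → 324.2339° ≈ 324.2°
Leg 4: φ1=0.9356832, φ2=1.2978582, Δφ=0.3621750, Δλ=-0.1383435 rad; a=sin²(Δφ/2)+cosφ1·cosφ2·sin²(Δλ/2)=0.0331997635; c=2·atan2(√a, √(1-a))=0.366463200; dist=6371·c=2334.737 ≈ 2334.7 km; running total=25206.1 km
Leg 4 bearing: y=sinΔλ·cosφ2=-0.03717330, x=cosφ1·sinφ2-sinφ1·cosφ2·cosΔλ=0.35638224; θ=atan2(y, x)=-5.9548° <0 so +360° → 354.0452° ≈ 354.0°
Leg 5: φ1=1.2978582, φ2=1.1117904, Δφ=-0.1860678, Δλ=0.5281750 rad; a=sin²(Δφ/2)+cosφ1·cosφ2·sin²(Δλ/2)=0.0167679242; c=2·atan2(√a, √(1-a))=0.259711321; dist=6371·c=1654.621 ≈ 1654.6 km; running total=26860.7 km
Leg 5 bearing: y=sinΔλ·cosφ2=0.22328213, x=cosφ1·sinφ2-sinφ1·cosφ2·cosΔλ=-0.12685477; θ=atan2(y, x)=119.6025° ≈ 119.6°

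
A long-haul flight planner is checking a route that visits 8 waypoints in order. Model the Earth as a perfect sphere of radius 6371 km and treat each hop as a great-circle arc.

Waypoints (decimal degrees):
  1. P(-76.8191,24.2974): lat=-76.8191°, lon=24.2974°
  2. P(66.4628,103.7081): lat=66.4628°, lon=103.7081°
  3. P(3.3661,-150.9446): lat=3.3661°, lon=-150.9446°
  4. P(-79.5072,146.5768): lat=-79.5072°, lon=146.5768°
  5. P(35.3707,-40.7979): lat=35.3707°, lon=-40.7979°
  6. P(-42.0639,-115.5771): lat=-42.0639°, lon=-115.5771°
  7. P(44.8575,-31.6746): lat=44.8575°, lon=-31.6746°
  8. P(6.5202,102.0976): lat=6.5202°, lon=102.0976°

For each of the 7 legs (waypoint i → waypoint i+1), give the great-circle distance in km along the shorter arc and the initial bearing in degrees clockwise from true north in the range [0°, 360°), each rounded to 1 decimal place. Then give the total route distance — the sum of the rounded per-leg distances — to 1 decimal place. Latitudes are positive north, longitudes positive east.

Leg 1: φ1=-1.3407462, φ2=1.1599947, Δφ=2.5007409, Δλ=1.3859782 rad; a=sin²(Δφ/2)+cosφ1·cosφ2·sin²(Δλ/2)=0.9379568783; c=2·atan2(√a, √(1-a))=2.638122822; dist=6371·c=16807.481 ≈ 16807.5 km; running total=16807.5 km
Leg 1 bearing: y=sinΔλ·cosφ2=0.39254344, x=cosφ1·sinφ2-sinφ1·cosφ2·cosΔλ=0.28050801; θ=atan2(y, x)=54.4507° ≈ 54.5°
Leg 2: φ1=1.1599947, φ2=0.0587495, Δφ=-1.1012452, Δλ=-4.4445281 rad; a=sin²(Δφ/2)+cosφ1·cosφ2·sin²(Δλ/2)=0.5258405912; c=2·atan2(√a, √(1-a))=1.622500543; dist=6371·c=10336.951 ≈ 10337.0 km; running total=27144.5 km
Leg 2 bearing: y=sinΔλ·cosφ2=0.96267552, x=cosφ1·sinφ2-sinφ1·cosφ2·cosΔλ=0.26567819; θ=atan2(y, x)=74.5716° ≈ 74.6°
Leg 3: φ1=0.0587495, φ2=-1.3876624, Δφ=-1.4464119, Δλ=5.1927280 rad; a=sin²(Δφ/2)+cosφ1·cosφ2·sin²(Δλ/2)=0.4868643939; c=2·atan2(√a, √(1-a))=1.544522092; dist=6371·c=9840.150 ≈ 9840.2 km; running total=36984.7 km
Leg 3 bearing: y=sinΔλ·cosφ2=-0.16150387, x=cosφ1·sinφ2-sinφ1·cosφ2·cosΔλ=-0.98652234; θ=atan2(y, x)=-170.7026° <0 so +360° → 189.2974° ≈ 189.3°
Leg 4: φ1=-1.3876624, φ2=0.6173352, Δφ=2.0049976, Δλ=-3.2703054 rad; a=sin²(Δφ/2)+cosφ1·cosφ2·sin²(Δλ/2)=0.8582272179; c=2·atan2(√a, √(1-a))=2.369503020; dist=6371·c=15096.104 ≈ 15096.1 km; running total=52080.8 km
Leg 4 bearing: y=sinΔλ·cosφ2=0.10466593, x=cosφ1·sinφ2-sinφ1·cosφ2·cosΔλ=-0.68973769; θ=atan2(y, x)=171.3713° ≈ 171.4°
Leg 5: φ1=0.6173352, φ2=-0.7341536, Δφ=-1.3514887, Δλ=-1.3051433 rad; a=sin²(Δφ/2)+cosφ1·cosφ2·sin²(Δλ/2)=0.6144409998; c=2·atan2(√a, √(1-a))=1.801725366; dist=6371·c=11478.792 ≈ 11478.8 km; running total=63559.6 km
Leg 5 bearing: y=sinΔλ·cosφ2=-0.71635571, x=cosφ1·sinφ2-sinφ1·cosφ2·cosΔλ=-0.65912634; θ=atan2(y, x)=-132.6175° <0 so +360° → 227.3825° ≈ 227.4°
Leg 6: φ1=-0.7341536, φ2=0.7829111, Δφ=1.5170646, Δλ=1.4643749 rad; a=sin²(Δφ/2)+cosφ1·cosφ2·sin²(Δλ/2)=0.7083266521; c=2·atan2(√a, √(1-a))=2.000557059; dist=6371·c=12745.549 ≈ 12745.5 km; running total=76305.1 km
Leg 6 bearing: y=sinΔλ·cosφ2=0.70485290, x=cosφ1·sinφ2-sinφ1·cosφ2·cosΔλ=0.57409269; θ=atan2(y, x)=50.8377° ≈ 50.8°
Leg 7: φ1=0.7829111, φ2=0.1137990, Δφ=-0.6691121, Δλ=2.3347653 rad; a=sin²(Δφ/2)+cosφ1·cosφ2·sin²(Δλ/2)=0.7035600851; c=2·atan2(√a, √(1-a))=1.990095209; dist=6371·c=12678.897 ≈ 12678.9 km; running total=88984.0 km
Leg 7 bearing: y=sinΔλ·cosφ2=0.71742537, x=cosφ1·sinφ2-sinφ1·cosφ2·cosΔλ=0.56529108; θ=atan2(y, x)=51.7639° ≈ 51.8°

Leg 1: dist=16807.5 km, bearing=54.5°
Leg 2: dist=10337.0 km, bearing=74.6°
Leg 3: dist=9840.2 km, bearing=189.3°
Leg 4: dist=15096.1 km, bearing=171.4°
Leg 5: dist=11478.8 km, bearing=227.4°
Leg 6: dist=12745.5 km, bearing=50.8°
Leg 7: dist=12678.9 km, bearing=51.8°
Total: 88984.0 km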